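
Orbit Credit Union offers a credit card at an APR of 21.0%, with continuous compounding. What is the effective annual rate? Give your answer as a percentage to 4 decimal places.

With continuous compounding, EAR = e^0.210 − 1.
e^0.210 = 1.233678, so EAR = 0.233678 = 23.3678%.

23.3678%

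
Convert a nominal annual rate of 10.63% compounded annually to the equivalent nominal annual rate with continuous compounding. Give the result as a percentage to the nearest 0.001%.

10.102%

Compounded annually, EAR = nominal = 0.106300.
Equivalent continuous rate: r = ln(1 + 0.106300) = 0.101021 = 10.102%.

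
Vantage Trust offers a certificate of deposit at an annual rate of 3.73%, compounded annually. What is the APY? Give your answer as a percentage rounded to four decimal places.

3.7300%

Annual compounding means the effective rate equals the nominal rate: 3.7300%.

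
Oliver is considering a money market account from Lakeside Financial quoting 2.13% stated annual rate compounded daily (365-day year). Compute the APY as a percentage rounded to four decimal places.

2.1528%

EAR = (1 + 0.0213/365)^365 − 1.
= (1 + 0.000058)^365 − 1 = 1.021528 − 1 = 2.1528%.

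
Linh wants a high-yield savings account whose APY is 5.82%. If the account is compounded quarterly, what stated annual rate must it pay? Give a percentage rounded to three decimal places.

(1 + r/4)^4 − 1 = 0.0582, so 1 + r/4 = 1.0582^(1/4).
r/4 = 0.014243, so r = 0.056971 = 5.697%.

5.697%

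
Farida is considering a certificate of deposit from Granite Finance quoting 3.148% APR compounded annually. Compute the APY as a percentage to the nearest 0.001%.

3.148%

Annual compounding means the effective rate equals the nominal rate: 3.148%.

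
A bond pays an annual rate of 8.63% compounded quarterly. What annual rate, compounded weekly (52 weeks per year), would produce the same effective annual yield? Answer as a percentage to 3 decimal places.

8.545%

EAR = (1 + 0.0863/4)^4 − 1 = 0.089133.
Solve (1 + r/52)^52 = 1.089133: r/52 = 1.089133^(1/52) − 1 = 0.001643, so r = 0.085452 = 8.545%.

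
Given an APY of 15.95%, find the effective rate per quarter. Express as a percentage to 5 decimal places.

3.76901%

The per-quarter rate i satisfies (1 + i)^4 = 1 + 0.1595.
i = 1.1595^(1/4) − 1 = 0.0376901 = 3.76901%.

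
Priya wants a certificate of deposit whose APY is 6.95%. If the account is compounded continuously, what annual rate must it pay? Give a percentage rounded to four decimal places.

Continuous: nominal r satisfies e^r − 1 = 0.0695.
r = ln(1 + 0.0695) = ln(1.0695) = 0.067191 = 6.7191%.

6.7191%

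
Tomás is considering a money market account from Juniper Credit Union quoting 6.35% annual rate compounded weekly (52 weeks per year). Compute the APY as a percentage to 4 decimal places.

EAR = (1 + 0.0635/52)^52 − 1.
= (1 + 0.001221)^52 − 1 = 1.065518 − 1 = 6.5518%.

6.5518%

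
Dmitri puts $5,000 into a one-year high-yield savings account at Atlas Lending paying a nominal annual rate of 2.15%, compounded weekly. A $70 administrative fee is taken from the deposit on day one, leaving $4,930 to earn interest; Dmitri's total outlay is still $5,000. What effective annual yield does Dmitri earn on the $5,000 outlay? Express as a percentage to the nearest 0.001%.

0.742%

Value after one year: 4,930 × (1 + 0.0215/52)^52 = 4,930 × 1.021728 = $5,037.12.
Effective yield on the $5,000 outlay: 5,037.12 / 5,000 − 1 = 0.007424 = 0.742%.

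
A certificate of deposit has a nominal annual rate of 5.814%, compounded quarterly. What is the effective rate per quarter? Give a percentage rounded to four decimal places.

With a nominal annual rate compounded quarterly, the periodic rate is the nominal rate divided by 4.
i = 0.05814 / 4 = 0.0145350 = 1.4535%.

1.4535%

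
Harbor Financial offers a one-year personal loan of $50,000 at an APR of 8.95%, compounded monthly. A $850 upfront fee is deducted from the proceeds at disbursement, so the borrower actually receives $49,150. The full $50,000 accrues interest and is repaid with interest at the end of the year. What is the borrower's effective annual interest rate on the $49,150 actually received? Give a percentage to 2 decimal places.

Amount owed after one year: 50,000 × (1 + 0.0895/12)^12 = 50,000 × 1.093264 = $54,663.21.
Effective rate on net proceeds: 54,663.21 / 49,150 − 1 = 0.112171 = 11.22%.

11.22%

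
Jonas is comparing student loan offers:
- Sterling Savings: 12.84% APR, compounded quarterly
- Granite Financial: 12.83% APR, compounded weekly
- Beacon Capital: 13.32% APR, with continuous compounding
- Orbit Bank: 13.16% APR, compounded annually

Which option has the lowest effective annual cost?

Orbit Bank

Sterling Savings: (1 + 0.1284/4)^4 − 1 = 13.472%
Granite Financial: (1 + 0.1283/52)^52 − 1 = 13.671%
Beacon Capital: e^0.1332 − 1 = 14.248%
Orbit Bank: compounded annually, EAR = 13.160%
The lowest effective annual rate is Orbit Bank at 13.160%.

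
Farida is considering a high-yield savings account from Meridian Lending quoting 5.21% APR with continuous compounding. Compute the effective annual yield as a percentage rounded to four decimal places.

5.3481%

With continuous compounding, EAR = e^0.0521 − 1.
e^0.0521 = 1.053481, so EAR = 0.053481 = 5.3481%.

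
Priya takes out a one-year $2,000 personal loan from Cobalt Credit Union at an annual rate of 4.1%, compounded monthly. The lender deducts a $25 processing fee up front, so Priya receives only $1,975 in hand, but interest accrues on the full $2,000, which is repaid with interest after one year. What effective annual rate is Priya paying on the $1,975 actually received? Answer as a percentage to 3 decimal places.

Amount owed after one year: 2,000 × (1 + 0.041/12)^12 = 2,000 × 1.041779 = $2,083.56.
Effective rate on net proceeds: 2,083.56 / 1,975 − 1 = 0.054966 = 5.497%.

5.497%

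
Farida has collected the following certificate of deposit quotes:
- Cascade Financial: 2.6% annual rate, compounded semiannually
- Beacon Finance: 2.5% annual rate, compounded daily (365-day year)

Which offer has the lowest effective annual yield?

Beacon Finance

Cascade Financial: (1 + 0.026/2)^2 − 1 = 2.617%
Beacon Finance: (1 + 0.025/365)^365 − 1 = 2.531%
The lowest effective annual rate is Beacon Finance at 2.531%.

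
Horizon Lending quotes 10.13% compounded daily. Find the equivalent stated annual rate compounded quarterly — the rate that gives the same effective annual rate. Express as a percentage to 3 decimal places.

10.258%

EAR = (1 + 0.1013/365)^365 − 1 = 0.106593.
Solve (1 + r/4)^4 = 1.106593: r/4 = 1.106593^(1/4) − 1 = 0.025645, so r = 0.102579 = 10.258%.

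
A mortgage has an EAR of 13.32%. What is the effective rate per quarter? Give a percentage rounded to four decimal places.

The per-quarter rate i satisfies (1 + i)^4 = 1 + 0.1332.
i = 1.1332^(1/4) − 1 = 0.0317551 = 3.1755%.

3.1755%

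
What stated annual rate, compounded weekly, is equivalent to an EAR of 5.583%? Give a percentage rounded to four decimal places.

(1 + r/52)^52 − 1 = 0.05583, so 1 + r/52 = 1.05583^(1/52).
r/52 = 0.001045, so r = 0.054356 = 5.4356%.

5.4356%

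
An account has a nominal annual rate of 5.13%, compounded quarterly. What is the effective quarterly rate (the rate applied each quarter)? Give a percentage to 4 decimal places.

With a nominal annual rate compounded quarterly, the periodic rate is the nominal rate divided by 4.
i = 0.0513 / 4 = 0.0128250 = 1.2825%.

1.2825%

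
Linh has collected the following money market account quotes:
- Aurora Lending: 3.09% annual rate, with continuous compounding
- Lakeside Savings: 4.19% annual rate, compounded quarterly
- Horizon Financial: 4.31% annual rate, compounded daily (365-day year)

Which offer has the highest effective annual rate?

Horizon Financial

Aurora Lending: e^0.0309 − 1 = 3.138%
Lakeside Savings: (1 + 0.0419/4)^4 − 1 = 4.256%
Horizon Financial: (1 + 0.0431/365)^365 − 1 = 4.404%
The highest effective annual rate is Horizon Financial at 4.404%.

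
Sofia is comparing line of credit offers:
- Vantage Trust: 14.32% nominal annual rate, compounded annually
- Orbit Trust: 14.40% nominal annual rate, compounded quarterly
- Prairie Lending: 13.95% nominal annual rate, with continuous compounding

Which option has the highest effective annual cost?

Orbit Trust

Vantage Trust: compounded annually, EAR = 14.320%
Orbit Trust: (1 + 0.1440/4)^4 − 1 = 15.196%
Prairie Lending: e^0.1395 − 1 = 14.970%
The highest effective annual rate is Orbit Trust at 15.196%.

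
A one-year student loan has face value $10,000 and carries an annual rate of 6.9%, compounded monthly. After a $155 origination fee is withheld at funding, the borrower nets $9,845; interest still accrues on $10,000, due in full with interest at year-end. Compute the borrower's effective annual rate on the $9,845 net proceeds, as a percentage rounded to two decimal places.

8.81%

Amount owed after one year: 10,000 × (1 + 0.069/12)^12 = 10,000 × 1.071224 = $10,712.24.
Effective rate on net proceeds: 10,712.24 / 9,845 − 1 = 0.088090 = 8.81%.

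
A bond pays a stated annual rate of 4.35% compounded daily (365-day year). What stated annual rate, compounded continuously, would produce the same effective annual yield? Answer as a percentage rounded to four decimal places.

4.3497%

EAR = (1 + 0.0435/365)^365 − 1 = 0.044457.
Equivalent continuous rate: r = ln(1 + 0.044457) = 0.043497 = 4.3497%.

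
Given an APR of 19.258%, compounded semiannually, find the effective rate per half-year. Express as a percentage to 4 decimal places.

With a nominal annual rate compounded semiannually, the periodic rate is the nominal rate divided by 2.
i = 0.19258 / 2 = 0.0962900 = 9.6290%.

9.6290%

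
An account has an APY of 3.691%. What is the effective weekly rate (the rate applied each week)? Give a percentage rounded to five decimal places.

The per-week rate i satisfies (1 + i)^52 = 1 + 0.03691.
i = 1.03691^(1/52) − 1 = 0.0006973 = 0.06973%.

0.06973%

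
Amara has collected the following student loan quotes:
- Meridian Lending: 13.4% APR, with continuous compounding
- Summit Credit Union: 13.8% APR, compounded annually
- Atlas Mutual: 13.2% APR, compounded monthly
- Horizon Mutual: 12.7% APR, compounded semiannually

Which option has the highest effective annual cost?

Meridian Lending: e^0.134 − 1 = 14.339%
Summit Credit Union: compounded annually, EAR = 13.800%
Atlas Mutual: (1 + 0.132/12)^12 − 1 = 14.029%
Horizon Mutual: (1 + 0.127/2)^2 − 1 = 13.103%
The highest effective annual rate is Meridian Lending at 14.339%.

Meridian Lending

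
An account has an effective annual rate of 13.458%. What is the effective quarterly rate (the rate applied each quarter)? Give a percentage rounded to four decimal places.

The per-quarter rate i satisfies (1 + i)^4 = 1 + 0.13458.
i = 1.13458^(1/4) − 1 = 0.0320691 = 3.2069%.

3.2069%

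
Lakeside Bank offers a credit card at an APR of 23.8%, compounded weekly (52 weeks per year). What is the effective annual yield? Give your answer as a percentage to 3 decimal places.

26.802%

EAR = (1 + 0.238/52)^52 − 1.
= (1 + 0.004577)^52 − 1 = 1.268020 − 1 = 26.802%.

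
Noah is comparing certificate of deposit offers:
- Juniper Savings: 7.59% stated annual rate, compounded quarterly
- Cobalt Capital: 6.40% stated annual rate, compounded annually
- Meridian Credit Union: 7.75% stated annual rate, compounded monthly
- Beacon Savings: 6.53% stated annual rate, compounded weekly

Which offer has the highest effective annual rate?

Juniper Savings: (1 + 0.0759/4)^4 − 1 = 7.809%
Cobalt Capital: compounded annually, EAR = 6.400%
Meridian Credit Union: (1 + 0.0775/12)^12 − 1 = 8.031%
Beacon Savings: (1 + 0.0653/52)^52 − 1 = 6.744%
The highest effective annual rate is Meridian Credit Union at 8.031%.

Meridian Credit Union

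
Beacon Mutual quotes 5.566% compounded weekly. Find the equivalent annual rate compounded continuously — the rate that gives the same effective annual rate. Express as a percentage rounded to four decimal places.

5.5630%

EAR = (1 + 0.05566/52)^52 − 1 = 0.057207.
Equivalent continuous rate: r = ln(1 + 0.057207) = 0.055630 = 5.5630%.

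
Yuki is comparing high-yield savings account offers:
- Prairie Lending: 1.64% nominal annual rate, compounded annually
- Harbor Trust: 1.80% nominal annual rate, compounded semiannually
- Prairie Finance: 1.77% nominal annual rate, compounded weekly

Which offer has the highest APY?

Harbor Trust

Prairie Lending: compounded annually, EAR = 1.640%
Harbor Trust: (1 + 0.0180/2)^2 − 1 = 1.808%
Prairie Finance: (1 + 0.0177/52)^52 − 1 = 1.785%
The highest effective annual rate is Harbor Trust at 1.808%.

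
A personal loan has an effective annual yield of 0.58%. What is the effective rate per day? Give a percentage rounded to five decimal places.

0.00158%

The per-day rate i satisfies (1 + i)^365 = 1 + 0.0058.
i = 1.0058^(1/365) − 1 = 0.0000158 = 0.00158%.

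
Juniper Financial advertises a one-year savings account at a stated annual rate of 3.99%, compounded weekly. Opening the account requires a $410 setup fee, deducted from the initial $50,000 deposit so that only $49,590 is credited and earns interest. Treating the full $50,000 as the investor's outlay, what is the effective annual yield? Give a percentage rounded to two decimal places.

Value after one year: 49,590 × (1 + 0.0399/52)^52 = 49,590 × 1.040691 = $51,607.86.
Effective yield on the $50,000 outlay: 51,607.86 / 50,000 − 1 = 0.032157 = 3.22%.

3.22%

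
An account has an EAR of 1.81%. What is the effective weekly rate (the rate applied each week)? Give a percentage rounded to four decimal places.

The per-week rate i satisfies (1 + i)^52 = 1 + 0.0181.
i = 1.0181^(1/52) − 1 = 0.0003450 = 0.0345%.

0.0345%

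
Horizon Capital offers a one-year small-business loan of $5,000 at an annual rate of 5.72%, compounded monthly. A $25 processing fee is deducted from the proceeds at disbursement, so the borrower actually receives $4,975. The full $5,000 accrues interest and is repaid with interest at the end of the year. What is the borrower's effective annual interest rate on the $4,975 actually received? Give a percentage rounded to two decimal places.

6.40%

Amount owed after one year: 5,000 × (1 + 0.0572/12)^12 = 5,000 × 1.058724 = $5,293.62.
Effective rate on net proceeds: 5,293.62 / 4,975 − 1 = 0.064044 = 6.40%.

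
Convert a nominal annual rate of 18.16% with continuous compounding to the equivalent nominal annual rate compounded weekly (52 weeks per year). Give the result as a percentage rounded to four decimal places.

EAR under continuous compounding: e^0.1816 − 1 = 0.199134.
Solve (1 + r/52)^52 = 1.199134: r/52 = 1.199134^(1/52) − 1 = 0.003498, so r = 0.181917 = 18.1917%.

18.1917%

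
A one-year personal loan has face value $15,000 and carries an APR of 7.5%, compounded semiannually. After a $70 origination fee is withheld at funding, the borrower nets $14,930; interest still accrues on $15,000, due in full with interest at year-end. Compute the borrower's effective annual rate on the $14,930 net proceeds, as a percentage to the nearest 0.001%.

8.145%

Amount owed after one year: 15,000 × (1 + 0.075/2)^2 = 15,000 × 1.076406 = $16,146.09.
Effective rate on net proceeds: 16,146.09 / 14,930 − 1 = 0.081453 = 8.145%.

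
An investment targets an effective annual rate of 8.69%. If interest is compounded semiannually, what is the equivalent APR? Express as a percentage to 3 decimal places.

(1 + r/2)^2 − 1 = 0.0869, so 1 + r/2 = 1.0869^(1/2).
r/2 = 0.042545, so r = 0.085090 = 8.509%.

8.509%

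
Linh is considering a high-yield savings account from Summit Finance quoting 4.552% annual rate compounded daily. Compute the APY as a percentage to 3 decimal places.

EAR = (1 + 0.04552/365)^365 − 1.
= (1 + 0.000125)^365 − 1 = 1.046569 − 1 = 4.657%.

4.657%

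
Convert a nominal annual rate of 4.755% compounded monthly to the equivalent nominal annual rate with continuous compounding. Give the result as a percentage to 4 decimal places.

4.7456%

EAR = (1 + 0.04755/12)^12 − 1 = 0.048600.
Equivalent continuous rate: r = ln(1 + 0.048600) = 0.047456 = 4.7456%.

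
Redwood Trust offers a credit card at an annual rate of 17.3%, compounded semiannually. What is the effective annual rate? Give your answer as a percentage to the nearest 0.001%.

EAR = (1 + 0.173/2)^2 − 1.
= 1.180482 − 1 = 18.048%.

18.048%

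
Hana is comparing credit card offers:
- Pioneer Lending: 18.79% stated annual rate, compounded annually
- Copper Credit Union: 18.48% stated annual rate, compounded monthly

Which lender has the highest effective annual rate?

Pioneer Lending: compounded annually, EAR = 18.790%
Copper Credit Union: (1 + 0.1848/12)^12 − 1 = 20.128%
The highest effective annual rate is Copper Credit Union at 20.128%.

Copper Credit Union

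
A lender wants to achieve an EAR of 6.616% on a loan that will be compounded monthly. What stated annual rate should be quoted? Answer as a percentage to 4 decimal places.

(1 + r/12)^12 − 1 = 0.06616, so 1 + r/12 = 1.06616^(1/12).
r/12 = 0.005353, so r = 0.064235 = 6.4235%.

6.4235%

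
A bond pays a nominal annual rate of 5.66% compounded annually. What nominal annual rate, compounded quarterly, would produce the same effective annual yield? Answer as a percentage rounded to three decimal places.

Compounded annually, EAR = nominal = 0.056600.
Solve (1 + r/4)^4 = 1.056600: r/4 = 1.056600^(1/4) − 1 = 0.013859, so r = 0.055437 = 5.544%.

5.544%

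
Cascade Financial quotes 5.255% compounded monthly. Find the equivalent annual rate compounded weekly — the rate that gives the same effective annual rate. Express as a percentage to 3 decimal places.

5.246%

EAR = (1 + 0.05255/12)^12 − 1 = 0.053834.
Solve (1 + r/52)^52 = 1.053834: r/52 = 1.053834^(1/52) − 1 = 0.001009, so r = 0.052462 = 5.246%.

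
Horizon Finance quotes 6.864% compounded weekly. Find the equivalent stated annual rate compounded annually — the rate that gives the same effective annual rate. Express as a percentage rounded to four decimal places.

7.1002%

EAR = (1 + 0.06864/52)^52 − 1 = 0.071002.
Compounded annually, the equivalent nominal rate is the EAR itself: 7.1002%.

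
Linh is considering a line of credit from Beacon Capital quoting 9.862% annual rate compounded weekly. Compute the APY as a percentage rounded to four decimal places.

10.3544%

EAR = (1 + 0.09862/52)^52 − 1.
= 1.103544 − 1 = 10.3544%.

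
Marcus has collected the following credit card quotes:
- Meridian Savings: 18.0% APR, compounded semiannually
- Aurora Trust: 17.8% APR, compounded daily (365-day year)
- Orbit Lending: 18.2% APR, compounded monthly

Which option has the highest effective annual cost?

Orbit Lending

Meridian Savings: (1 + 0.180/2)^2 − 1 = 18.810%
Aurora Trust: (1 + 0.178/365)^365 − 1 = 19.477%
Orbit Lending: (1 + 0.182/12)^12 − 1 = 19.798%
The highest effective annual rate is Orbit Lending at 19.798%.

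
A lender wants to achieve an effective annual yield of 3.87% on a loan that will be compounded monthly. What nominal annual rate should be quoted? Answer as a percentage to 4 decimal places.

3.8030%

(1 + r/12)^12 − 1 = 0.0387, so 1 + r/12 = 1.0387^(1/12).
r/12 = 0.003169, so r = 0.038030 = 3.8030%.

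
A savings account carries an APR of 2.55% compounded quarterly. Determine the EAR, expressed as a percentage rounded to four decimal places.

EAR = (1 + 0.0255/4)^4 − 1.
= 1.025745 − 1 = 2.5745%.

2.5745%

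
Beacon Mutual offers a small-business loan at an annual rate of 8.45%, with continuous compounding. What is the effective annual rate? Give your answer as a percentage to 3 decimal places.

8.817%

With continuous compounding, EAR = e^0.0845 − 1.
e^0.0845 = 1.088173, so EAR = 0.088173 = 8.817%.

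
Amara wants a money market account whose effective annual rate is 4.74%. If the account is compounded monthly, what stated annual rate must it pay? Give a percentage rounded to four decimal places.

4.6400%

(1 + r/12)^12 − 1 = 0.0474, so 1 + r/12 = 1.0474^(1/12).
r/12 = 0.003867, so r = 0.046400 = 4.6400%.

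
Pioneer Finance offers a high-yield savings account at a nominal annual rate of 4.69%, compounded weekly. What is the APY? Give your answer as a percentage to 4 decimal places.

4.7995%

EAR = (1 + 0.0469/52)^52 − 1.
= 1.047995 − 1 = 4.7995%.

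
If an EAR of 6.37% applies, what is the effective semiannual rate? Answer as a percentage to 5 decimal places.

3.13583%

The per-half-year rate i satisfies (1 + i)^2 = 1 + 0.0637.
i = 1.0637^(1/2) − 1 = 0.0313583 = 3.13583%.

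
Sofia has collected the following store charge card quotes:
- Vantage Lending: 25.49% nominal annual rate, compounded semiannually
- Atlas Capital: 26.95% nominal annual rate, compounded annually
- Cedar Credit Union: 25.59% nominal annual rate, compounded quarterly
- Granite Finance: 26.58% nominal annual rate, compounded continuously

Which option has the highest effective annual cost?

Vantage Lending: (1 + 0.2549/2)^2 − 1 = 27.114%
Atlas Capital: compounded annually, EAR = 26.950%
Cedar Credit Union: (1 + 0.2559/4)^4 − 1 = 28.152%
Granite Finance: e^0.2658 − 1 = 30.447%
The highest effective annual rate is Granite Finance at 30.447%.

Granite Finance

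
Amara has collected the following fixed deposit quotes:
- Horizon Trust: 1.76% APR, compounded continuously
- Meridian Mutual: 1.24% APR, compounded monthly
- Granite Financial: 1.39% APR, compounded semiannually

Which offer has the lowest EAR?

Meridian Mutual

Horizon Trust: e^0.0176 − 1 = 1.776%
Meridian Mutual: (1 + 0.0124/12)^12 − 1 = 1.247%
Granite Financial: (1 + 0.0139/2)^2 − 1 = 1.395%
The lowest effective annual rate is Meridian Mutual at 1.247%.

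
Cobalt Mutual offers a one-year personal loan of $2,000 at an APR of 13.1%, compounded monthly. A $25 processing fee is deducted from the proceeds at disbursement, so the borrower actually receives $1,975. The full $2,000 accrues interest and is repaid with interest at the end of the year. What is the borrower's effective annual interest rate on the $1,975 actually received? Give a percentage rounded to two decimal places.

Amount owed after one year: 2,000 × (1 + 0.131/12)^12 = 2,000 × 1.139159 = $2,278.32.
Effective rate on net proceeds: 2,278.32 / 1,975 − 1 = 0.153579 = 15.36%.

15.36%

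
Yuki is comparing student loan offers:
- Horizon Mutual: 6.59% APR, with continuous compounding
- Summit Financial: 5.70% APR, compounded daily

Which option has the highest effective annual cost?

Horizon Mutual: e^0.0659 − 1 = 6.812%
Summit Financial: (1 + 0.0570/365)^365 − 1 = 5.865%
The highest effective annual rate is Horizon Mutual at 6.812%.

Horizon Mutual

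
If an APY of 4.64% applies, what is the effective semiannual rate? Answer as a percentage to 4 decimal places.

The per-half-year rate i satisfies (1 + i)^2 = 1 + 0.0464.
i = 1.0464^(1/2) − 1 = 0.0229369 = 2.2937%.

2.2937%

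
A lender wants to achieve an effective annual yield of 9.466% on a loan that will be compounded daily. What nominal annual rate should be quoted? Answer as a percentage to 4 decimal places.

(1 + r/365)^365 − 1 = 0.09466, so 1 + r/365 = 1.09466^(1/365).
r/365 = 0.000248, so r = 0.090455 = 9.0455%.

9.0455%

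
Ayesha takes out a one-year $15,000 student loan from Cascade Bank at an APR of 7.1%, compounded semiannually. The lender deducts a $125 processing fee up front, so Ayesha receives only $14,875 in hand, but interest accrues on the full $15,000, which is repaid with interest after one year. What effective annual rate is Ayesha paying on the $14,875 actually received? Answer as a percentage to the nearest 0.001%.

8.127%

Amount owed after one year: 15,000 × (1 + 0.071/2)^2 = 15,000 × 1.072260 = $16,083.90.
Effective rate on net proceeds: 16,083.90 / 14,875 − 1 = 0.081271 = 8.127%.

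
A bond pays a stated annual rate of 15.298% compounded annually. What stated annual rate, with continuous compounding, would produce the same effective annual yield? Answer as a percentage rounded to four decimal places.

Compounded annually, EAR = nominal = 0.152980.
Equivalent continuous rate: r = ln(1 + 0.152980) = 0.142350 = 14.2350%.

14.2350%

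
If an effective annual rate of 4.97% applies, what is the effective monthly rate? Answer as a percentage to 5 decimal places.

The per-month rate i satisfies (1 + i)^12 = 1 + 0.0497.
i = 1.0497^(1/12) − 1 = 0.0040502 = 0.40502%.

0.40502%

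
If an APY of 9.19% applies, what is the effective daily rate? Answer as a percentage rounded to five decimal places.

0.02409%

The per-day rate i satisfies (1 + i)^365 = 1 + 0.0919.
i = 1.0919^(1/365) − 1 = 0.0002409 = 0.02409%.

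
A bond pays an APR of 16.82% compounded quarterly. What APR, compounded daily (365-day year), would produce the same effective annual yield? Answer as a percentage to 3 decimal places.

16.480%

EAR = (1 + 0.1682/4)^4 − 1 = 0.179110.
Solve (1 + r/365)^365 = 1.179110: r/365 = 1.179110^(1/365) − 1 = 0.000451, so r = 0.164797 = 16.480%.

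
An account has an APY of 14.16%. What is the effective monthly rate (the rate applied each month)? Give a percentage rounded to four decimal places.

The per-month rate i satisfies (1 + i)^12 = 1 + 0.1416.
i = 1.1416^(1/12) − 1 = 0.0110970 = 1.1097%.

1.1097%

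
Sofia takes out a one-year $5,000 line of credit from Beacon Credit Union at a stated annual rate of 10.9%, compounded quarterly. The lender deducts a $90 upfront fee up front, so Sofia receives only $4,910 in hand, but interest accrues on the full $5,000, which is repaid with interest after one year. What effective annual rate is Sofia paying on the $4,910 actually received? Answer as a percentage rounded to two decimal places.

Amount owed after one year: 5,000 × (1 + 0.109/4)^4 = 5,000 × 1.113537 = $5,567.68.
Effective rate on net proceeds: 5,567.68 / 4,910 − 1 = 0.133948 = 13.39%.

13.39%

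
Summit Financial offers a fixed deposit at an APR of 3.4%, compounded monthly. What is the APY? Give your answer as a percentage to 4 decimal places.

EAR = (1 + 0.034/12)^12 − 1.
= (1 + 0.002833)^12 − 1 = 1.034535 − 1 = 3.4535%.

3.4535%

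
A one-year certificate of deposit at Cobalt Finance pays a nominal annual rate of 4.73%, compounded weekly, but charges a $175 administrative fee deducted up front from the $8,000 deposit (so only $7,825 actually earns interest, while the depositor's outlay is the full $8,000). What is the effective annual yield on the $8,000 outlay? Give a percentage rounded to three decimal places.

2.548%

Value after one year: 7,825 × (1 + 0.0473/52)^52 = 7,825 × 1.048414 = $8,203.84.
Effective yield on the $8,000 outlay: 8,203.84 / 8,000 − 1 = 0.025480 = 2.548%.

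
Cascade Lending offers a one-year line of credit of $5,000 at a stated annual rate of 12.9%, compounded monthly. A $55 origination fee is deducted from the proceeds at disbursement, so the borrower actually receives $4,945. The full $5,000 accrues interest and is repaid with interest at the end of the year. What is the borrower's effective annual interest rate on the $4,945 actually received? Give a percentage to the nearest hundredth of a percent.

14.96%

Amount owed after one year: 5,000 × (1 + 0.129/12)^12 = 5,000 × 1.136907 = $5,684.54.
Effective rate on net proceeds: 5,684.54 / 4,945 − 1 = 0.149552 = 14.96%.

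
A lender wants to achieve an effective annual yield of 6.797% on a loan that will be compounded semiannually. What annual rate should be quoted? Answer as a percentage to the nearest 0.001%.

6.685%

(1 + r/2)^2 − 1 = 0.06797, so 1 + r/2 = 1.06797^(1/2).
r/2 = 0.033426, so r = 0.066853 = 6.685%.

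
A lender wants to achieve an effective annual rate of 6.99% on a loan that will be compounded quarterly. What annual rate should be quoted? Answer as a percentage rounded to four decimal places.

6.8139%

(1 + r/4)^4 − 1 = 0.0699, so 1 + r/4 = 1.0699^(1/4).
r/4 = 0.017035, so r = 0.068139 = 6.8139%.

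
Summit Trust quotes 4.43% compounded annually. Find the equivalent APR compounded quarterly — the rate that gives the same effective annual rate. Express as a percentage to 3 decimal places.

Compounded annually, EAR = nominal = 0.044300.
Solve (1 + r/4)^4 = 1.044300: r/4 = 1.044300^(1/4) − 1 = 0.010896, so r = 0.043583 = 4.358%.

4.358%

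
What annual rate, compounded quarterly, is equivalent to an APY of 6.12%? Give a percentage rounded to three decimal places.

(1 + r/4)^4 − 1 = 0.0612, so 1 + r/4 = 1.0612^(1/4).
r/4 = 0.014961, so r = 0.059844 = 5.984%.

5.984%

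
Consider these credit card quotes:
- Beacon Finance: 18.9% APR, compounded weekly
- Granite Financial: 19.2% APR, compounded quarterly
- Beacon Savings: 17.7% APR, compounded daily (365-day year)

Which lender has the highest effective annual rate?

Beacon Finance

Beacon Finance: (1 + 0.189/52)^52 − 1 = 20.763%
Granite Financial: (1 + 0.192/4)^4 − 1 = 20.627%
Beacon Savings: (1 + 0.177/365)^365 − 1 = 19.358%
The highest effective annual rate is Beacon Finance at 20.763%.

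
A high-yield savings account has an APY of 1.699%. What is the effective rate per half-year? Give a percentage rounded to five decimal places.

0.84592%

The per-half-year rate i satisfies (1 + i)^2 = 1 + 0.01699.
i = 1.01699^(1/2) − 1 = 0.0084592 = 0.84592%.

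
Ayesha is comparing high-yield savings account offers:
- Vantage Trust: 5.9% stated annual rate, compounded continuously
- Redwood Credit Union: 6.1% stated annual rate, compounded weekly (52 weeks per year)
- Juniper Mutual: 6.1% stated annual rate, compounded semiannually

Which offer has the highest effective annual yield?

Vantage Trust: e^0.059 − 1 = 6.078%
Redwood Credit Union: (1 + 0.061/52)^52 − 1 = 6.286%
Juniper Mutual: (1 + 0.061/2)^2 − 1 = 6.193%
The highest effective annual rate is Redwood Credit Union at 6.286%.

Redwood Credit Union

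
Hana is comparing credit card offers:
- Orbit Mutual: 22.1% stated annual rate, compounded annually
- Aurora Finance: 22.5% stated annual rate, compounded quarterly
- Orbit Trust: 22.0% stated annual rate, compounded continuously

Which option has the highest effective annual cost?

Orbit Mutual: compounded annually, EAR = 22.100%
Aurora Finance: (1 + 0.225/4)^4 − 1 = 24.471%
Orbit Trust: e^0.220 − 1 = 24.608%
The highest effective annual rate is Orbit Trust at 24.608%.

Orbit Trust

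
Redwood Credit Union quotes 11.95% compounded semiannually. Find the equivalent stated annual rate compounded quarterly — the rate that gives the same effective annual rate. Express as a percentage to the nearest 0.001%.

EAR = (1 + 0.1195/2)^2 − 1 = 0.123070.
Solve (1 + r/4)^4 = 1.123070: r/4 = 1.123070^(1/4) − 1 = 0.029442, so r = 0.117766 = 11.777%.

11.777%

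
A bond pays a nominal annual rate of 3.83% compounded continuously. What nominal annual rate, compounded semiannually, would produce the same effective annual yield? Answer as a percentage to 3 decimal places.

EAR under continuous compounding: e^0.0383 − 1 = 0.039043.
Solve (1 + r/2)^2 = 1.039043: r/2 = 1.039043^(1/2) − 1 = 0.019335, so r = 0.038669 = 3.867%.

3.867%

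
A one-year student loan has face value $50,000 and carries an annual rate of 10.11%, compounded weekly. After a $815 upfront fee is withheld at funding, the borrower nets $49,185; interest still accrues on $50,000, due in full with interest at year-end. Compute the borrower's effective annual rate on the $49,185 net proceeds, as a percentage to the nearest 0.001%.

Amount owed after one year: 50,000 × (1 + 0.1011/52)^52 = 50,000 × 1.106279 = $55,313.93.
Effective rate on net proceeds: 55,313.93 / 49,185 − 1 = 0.124610 = 12.461%.

12.461%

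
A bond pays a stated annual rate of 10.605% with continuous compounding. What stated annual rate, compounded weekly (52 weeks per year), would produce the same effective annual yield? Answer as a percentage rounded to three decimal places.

10.616%

EAR under continuous compounding: e^0.10605 − 1 = 0.111877.
Solve (1 + r/52)^52 = 1.111877: r/52 = 1.111877^(1/52) − 1 = 0.002042, so r = 0.106158 = 10.616%.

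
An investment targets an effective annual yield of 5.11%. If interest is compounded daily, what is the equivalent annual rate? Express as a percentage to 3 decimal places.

4.984%

(1 + r/365)^365 − 1 = 0.0511, so 1 + r/365 = 1.0511^(1/365).
r/365 = 0.000137, so r = 0.049841 = 4.984%.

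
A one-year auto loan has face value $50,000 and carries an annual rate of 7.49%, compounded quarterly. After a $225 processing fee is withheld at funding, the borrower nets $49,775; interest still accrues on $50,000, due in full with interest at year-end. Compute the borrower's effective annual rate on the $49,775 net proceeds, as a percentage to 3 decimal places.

Amount owed after one year: 50,000 × (1 + 0.0749/4)^4 = 50,000 × 1.077030 = $53,851.51.
Effective rate on net proceeds: 53,851.51 / 49,775 − 1 = 0.081899 = 8.190%.

8.190%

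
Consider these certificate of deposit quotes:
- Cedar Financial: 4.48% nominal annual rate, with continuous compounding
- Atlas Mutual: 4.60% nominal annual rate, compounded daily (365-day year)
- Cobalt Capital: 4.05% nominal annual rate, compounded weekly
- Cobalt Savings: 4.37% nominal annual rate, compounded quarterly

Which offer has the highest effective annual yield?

Atlas Mutual

Cedar Financial: e^0.0448 − 1 = 4.582%
Atlas Mutual: (1 + 0.0460/365)^365 − 1 = 4.707%
Cobalt Capital: (1 + 0.0405/52)^52 − 1 = 4.131%
Cobalt Savings: (1 + 0.0437/4)^4 − 1 = 4.442%
The highest effective annual rate is Atlas Mutual at 4.707%.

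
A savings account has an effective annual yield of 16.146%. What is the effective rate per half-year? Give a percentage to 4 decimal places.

The per-half-year rate i satisfies (1 + i)^2 = 1 + 0.16146.
i = 1.16146^(1/2) − 1 = 0.0777105 = 7.7711%.

7.7711%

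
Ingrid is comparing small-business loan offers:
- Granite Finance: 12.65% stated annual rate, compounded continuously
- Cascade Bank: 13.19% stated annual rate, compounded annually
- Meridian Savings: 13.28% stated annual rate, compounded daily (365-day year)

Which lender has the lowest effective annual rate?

Cascade Bank

Granite Finance: e^0.1265 − 1 = 13.485%
Cascade Bank: compounded annually, EAR = 13.190%
Meridian Savings: (1 + 0.1328/365)^365 − 1 = 14.199%
The lowest effective annual rate is Cascade Bank at 13.190%.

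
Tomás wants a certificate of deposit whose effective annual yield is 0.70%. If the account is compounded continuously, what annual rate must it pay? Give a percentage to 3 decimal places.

Continuous: nominal r satisfies e^r − 1 = 0.0070.
r = ln(1 + 0.0070) = ln(1.0070) = 0.006976 = 0.698%.

0.698%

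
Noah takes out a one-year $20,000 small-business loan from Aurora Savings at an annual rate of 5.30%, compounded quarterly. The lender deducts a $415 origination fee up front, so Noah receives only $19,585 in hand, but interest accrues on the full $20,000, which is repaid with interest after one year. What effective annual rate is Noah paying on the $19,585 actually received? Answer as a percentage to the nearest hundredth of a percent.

Amount owed after one year: 20,000 × (1 + 0.0530/4)^4 = 20,000 × 1.054063 = $21,081.25.
Effective rate on net proceeds: 21,081.25 / 19,585 − 1 = 0.076398 = 7.64%.

7.64%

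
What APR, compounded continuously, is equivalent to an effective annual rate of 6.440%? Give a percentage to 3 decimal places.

6.241%

Continuous: nominal r satisfies e^r − 1 = 0.06440.
r = ln(1 + 0.06440) = ln(1.06440) = 0.062411 = 6.241%.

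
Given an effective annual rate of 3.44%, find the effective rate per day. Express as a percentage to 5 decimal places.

The per-day rate i satisfies (1 + i)^365 = 1 + 0.0344.
i = 1.0344^(1/365) − 1 = 0.0000927 = 0.00927%.

0.00927%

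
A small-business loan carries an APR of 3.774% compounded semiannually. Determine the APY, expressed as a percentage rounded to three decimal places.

3.810%

EAR = (1 + 0.03774/2)^2 − 1.
= (1 + 0.018870)^2 − 1 = 1.038096 − 1 = 3.810%.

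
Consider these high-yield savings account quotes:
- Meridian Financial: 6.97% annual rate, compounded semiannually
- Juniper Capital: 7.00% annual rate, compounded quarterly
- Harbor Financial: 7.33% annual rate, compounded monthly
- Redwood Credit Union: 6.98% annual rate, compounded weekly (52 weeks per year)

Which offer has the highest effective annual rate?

Meridian Financial: (1 + 0.0697/2)^2 − 1 = 7.091%
Juniper Capital: (1 + 0.0700/4)^4 − 1 = 7.186%
Harbor Financial: (1 + 0.0733/12)^12 − 1 = 7.581%
Redwood Credit Union: (1 + 0.0698/52)^52 − 1 = 7.224%
The highest effective annual rate is Harbor Financial at 7.581%.

Harbor Financial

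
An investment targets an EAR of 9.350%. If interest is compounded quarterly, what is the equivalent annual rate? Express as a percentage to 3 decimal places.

(1 + r/4)^4 − 1 = 0.09350, so 1 + r/4 = 1.09350^(1/4).
r/4 = 0.022597, so r = 0.090390 = 9.039%.

9.039%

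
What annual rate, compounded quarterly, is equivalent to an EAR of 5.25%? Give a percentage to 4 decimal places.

(1 + r/4)^4 − 1 = 0.0525, so 1 + r/4 = 1.0525^(1/4).
r/4 = 0.012874, so r = 0.051497 = 5.1497%.

5.1497%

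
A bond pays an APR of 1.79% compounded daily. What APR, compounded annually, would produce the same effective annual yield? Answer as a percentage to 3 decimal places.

1.806%

EAR = (1 + 0.0179/365)^365 − 1 = 0.018061.
Compounded annually, the equivalent nominal rate is the EAR itself: 1.806%.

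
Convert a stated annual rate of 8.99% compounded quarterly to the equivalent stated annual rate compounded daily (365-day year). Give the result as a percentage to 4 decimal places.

EAR = (1 + 0.0899/4)^4 − 1 = 0.092976.
Solve (1 + r/365)^365 = 1.092976: r/365 = 1.092976^(1/365) − 1 = 0.000244, so r = 0.088915 = 8.8915%.

8.8915%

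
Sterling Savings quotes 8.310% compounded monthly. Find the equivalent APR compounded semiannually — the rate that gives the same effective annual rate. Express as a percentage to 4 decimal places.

8.4552%

EAR = (1 + 0.08310/12)^12 − 1 = 0.086339.
Solve (1 + r/2)^2 = 1.086339: r/2 = 1.086339^(1/2) − 1 = 0.042276, so r = 0.084552 = 8.4552%.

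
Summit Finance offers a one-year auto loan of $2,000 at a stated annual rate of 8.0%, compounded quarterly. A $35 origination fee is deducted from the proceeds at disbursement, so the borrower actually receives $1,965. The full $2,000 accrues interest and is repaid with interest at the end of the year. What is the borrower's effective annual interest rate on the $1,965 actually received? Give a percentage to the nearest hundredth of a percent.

10.17%

Amount owed after one year: 2,000 × (1 + 0.080/4)^4 = 2,000 × 1.082432 = $2,164.86.
Effective rate on net proceeds: 2,164.86 / 1,965 − 1 = 0.101712 = 10.17%.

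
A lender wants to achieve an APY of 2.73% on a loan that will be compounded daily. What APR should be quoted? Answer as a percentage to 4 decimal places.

2.6935%

(1 + r/365)^365 − 1 = 0.0273, so 1 + r/365 = 1.0273^(1/365).
r/365 = 0.000074, so r = 0.026935 = 2.6935%.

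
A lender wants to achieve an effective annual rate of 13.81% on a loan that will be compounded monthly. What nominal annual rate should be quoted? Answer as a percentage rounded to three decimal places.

13.006%

(1 + r/12)^12 − 1 = 0.1381, so 1 + r/12 = 1.1381^(1/12).
r/12 = 0.010838, so r = 0.130060 = 13.006%.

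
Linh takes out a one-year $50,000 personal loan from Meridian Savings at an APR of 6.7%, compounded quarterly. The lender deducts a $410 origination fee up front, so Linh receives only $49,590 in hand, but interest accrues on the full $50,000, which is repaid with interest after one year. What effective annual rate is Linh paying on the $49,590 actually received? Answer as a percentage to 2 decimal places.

7.75%

Amount owed after one year: 50,000 × (1 + 0.067/4)^4 = 50,000 × 1.068702 = $53,435.11.
Effective rate on net proceeds: 53,435.11 / 49,590 − 1 = 0.077538 = 7.75%.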